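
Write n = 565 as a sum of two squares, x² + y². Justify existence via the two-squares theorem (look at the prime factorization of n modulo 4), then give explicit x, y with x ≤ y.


Step 1: Factor n = 565 = 5 · 113.
Step 2: Check the mod-4 condition on each prime factor: 5 ≡ 1 (mod 4), exponent 1; 113 ≡ 1 (mod 4), exponent 1.
All primes ≡ 3 (mod 4) appear to even exponent (or don't appear), so by the two-squares theorem n IS expressible as a sum of two squares.
Step 3: Build a representation. Here n = 5 · 113 is a product of primes ≡ 1 (mod 4). Each prime p ≡ 1 (mod 4) is itself a sum of two squares; find a² by testing p − a² for a perfect square:
  5: 5 − 1² = 4 = 2² ⇒ 5 = 1² + 2².
  113: 113 − 1² = 112, 113 − 2² = 109, 113 − 3² = 104, 113 − 4² = 97, 113 − 5² = 88, 113 − 6² = 77, 113 − 7² = 64 = 8² ⇒ 113 = 7² + 8².
  Combine using the Brahmagupta–Fibonacci identity (a² + b²)(c² + d²) = (ac − bd)² + (ad + bc)² = (ac + bd)² + (ad − bc)²:
  5 · 113 = 565: from (1² + 2²)(7² + 8²), take (1·7 − 2·8, 1·8 + 2·7) = (7 − 16, 8 + 14) = (-9, 22); dropping signs (only squares matter) gives (9, 22); check 9² + 22² = 81 + 484 = 565 ✓.
Step 4: Order so x ≤ y and verify: 9² + 22² = 81 + 484 = 565 = n. ✓

n = 565 = 9² + 22² (one valid representation with x ≤ y).


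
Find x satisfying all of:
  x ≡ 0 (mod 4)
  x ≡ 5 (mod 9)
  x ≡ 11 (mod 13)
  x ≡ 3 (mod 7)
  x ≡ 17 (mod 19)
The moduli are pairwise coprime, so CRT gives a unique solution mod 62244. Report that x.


Product of moduli M = 4 · 9 · 13 · 7 · 19 = 62244.
Merge one congruence at a time:
  Start: x ≡ 0 (mod 4).
  Combine with x ≡ 5 (mod 9); new modulus lcm = 36.
    Write x = 0 + 4·t and substitute into x ≡ 5 (mod 9): 4·t ≡ 5 − 0 = 5 (mod 9).
    The inverse of 4 mod 9 is 7 (since 4·7 = 28 = 3·9 + 1), so t ≡ 7·5 = 35 ≡ 8 (mod 9).
    Then x = 0 + 4·8 = 32, valid modulo lcm(4, 9) = 36: x ≡ 32 (mod 36).
  Combine with x ≡ 11 (mod 13); new modulus lcm = 468.
    Write x = 32 + 36·t and substitute into x ≡ 11 (mod 13): 36·t ≡ 11 − 32 = -21 (mod 13).
    Reduce coefficients mod 13: 10·t ≡ 5 (mod 13).
    The inverse of 10 mod 13 is 4 (since 10·4 = 40 = 3·13 + 1), so t ≡ 4·5 = 20 ≡ 7 (mod 13).
    Then x = 32 + 36·7 = 284, valid modulo lcm(36, 13) = 468: x ≡ 284 (mod 468).
  Combine with x ≡ 3 (mod 7); new modulus lcm = 3276.
    Write x = 284 + 468·t and substitute into x ≡ 3 (mod 7): 468·t ≡ 3 − 284 = -281 (mod 7).
    Reduce coefficients mod 7: 6·t ≡ 6 (mod 7).
    The inverse of 6 mod 7 is 6 (since 6·6 = 36 = 5·7 + 1), so t ≡ 6·6 = 36 ≡ 1 (mod 7).
    Then x = 284 + 468·1 = 752, valid modulo lcm(468, 7) = 3276: x ≡ 752 (mod 3276).
  Combine with x ≡ 17 (mod 19); new modulus lcm = 62244.
    Write x = 752 + 3276·t and substitute into x ≡ 17 (mod 19): 3276·t ≡ 17 − 752 = -735 (mod 19).
    Reduce coefficients mod 19: 8·t ≡ 6 (mod 19).
    The inverse of 8 mod 19 is 12 (since 8·12 = 96 = 5·19 + 1), so t ≡ 12·6 = 72 ≡ 15 (mod 19).
    Then x = 752 + 3276·15 = 49892, valid modulo lcm(3276, 19) = 62244: x ≡ 49892 (mod 62244).
Verify against each original: 49892 mod 4 = 0, 49892 mod 9 = 5, 49892 mod 13 = 11, 49892 mod 7 = 3, 49892 mod 19 = 17.

x ≡ 49892 (mod 62244).


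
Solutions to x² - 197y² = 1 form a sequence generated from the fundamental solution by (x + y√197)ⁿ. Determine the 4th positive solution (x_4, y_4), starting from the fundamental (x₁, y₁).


Step 1: Find the fundamental solution (x₁, y₁) of x² - 197y² = 1.
  Expand √197 as a continued fraction. a₀ = ⌊√197⌋ = 14; iterate m_{k+1} = d_k·a_k − m_k, d_{k+1} = (197 − m_{k+1}²)/d_k, a_{k+1} = ⌊(a₀ + m_{k+1})/d_{k+1}⌋ (starting m₀ = 0, d₀ = 1), with convergents p_k = a_k·p_{k-1} + p_{k-2}, q_k = a_k·q_{k-1} + q_{k-2} (p₋₁ = 1, q₋₁ = 0):
  k = 0: a₀ = 14; p₀/q₀ = 14/1; p₀² − 197·q₀² = 196 − 197 = -1.
  k = 1: m = 14, d = 1, a = ⌊(14 + 14)/1⌋ = 28; p/q = (28·14 + 1)/(28·1 + 0) = 393/28; p² − 197·q² = 154449 − 154448 = 1.
  The first convergent with p² − 197·q² = 1 gives the fundamental solution (x₁, y₁) = (393, 28).
Step 2: Apply the recurrence (x_{n+1}, y_{n+1}) = (x₁x_n + 197y₁y_n, x₁y_n + y₁x_n) repeatedly.
  From (x_1, y_1) = (393, 28): x_2 = 393·393 + 197·28·28 = 308897; y_2 = 393·28 + 28·393 = 22008.
  From (x_2, y_2) = (308897, 22008): x_3 = 393·308897 + 197·28·22008 = 242792649; y_3 = 393·22008 + 28·308897 = 17298260.
  From (x_3, y_3) = (242792649, 17298260): x_4 = 393·242792649 + 197·28·17298260 = 190834713217; y_4 = 393·17298260 + 28·242792649 = 13596410352.
Step 3: Verify x_4² - 197·y_4² = 36417887768614634489089 - 36417887768614634489088 = 1 (should be 1). ✓

(x_1, y_1) = (393, 28); (x_4, y_4) = (190834713217, 13596410352).


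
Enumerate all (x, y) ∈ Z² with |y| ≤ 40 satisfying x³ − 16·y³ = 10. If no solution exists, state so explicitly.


The equation is x³ - 16y³ = 10. For fixed y, x³ = 16·y³ + 10, so a solution requires the RHS to be a perfect cube.
Strategy: iterate y from -40 to 40, compute RHS = 16·y³ + 10, and check whether it is a (positive or negative) perfect cube.
Check small values of y:
  y = 0: RHS = 10 is not a perfect cube.
  y = 1: RHS = 26 is not a perfect cube.
  y = -1: RHS = -6 is not a perfect cube.
  y = 2: RHS = 138 is not a perfect cube.
  y = -2: RHS = -118 is not a perfect cube.
  y = 3: RHS = 442 is not a perfect cube.
  y = -3: RHS = -422 is not a perfect cube.
Continuing the search up to |y| = 40 finds no solutions either.
No (x, y) in the scanned range satisfies the equation.

No integer solutions with |y| ≤ 40.


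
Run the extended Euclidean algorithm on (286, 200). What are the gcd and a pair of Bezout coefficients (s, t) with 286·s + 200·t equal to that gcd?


Euclidean algorithm on (286, 200) — divide until remainder is 0:
  286 = 1 · 200 + 86
  200 = 2 · 86 + 28
  86 = 3 · 28 + 2
  28 = 14 · 2 + 0
gcd(286, 200) = 2.
Track Bezout coefficients alongside the remainders: start with r₀ = 286 = a·1 + b·0 (s = 1, t = 0) and r₁ = 200 = a·0 + b·1 (s = 0, t = 1); each new remainder r_{k+1} = r_{k-1} − q_k·r_k inherits s_{k+1} = s_{k-1} − q_k·s_k, t_{k+1} = t_{k-1} − q_k·t_k, so r_k = a·s_k + b·t_k at every step:
  q = 1: r = 86, s = 1 − 1·0 = 1, t = 0 − 1·1 = -1  (check: 286·1 + 200·(-1) = 86)
  q = 2: r = 28, s = 0 − 2·1 = -2, t = 1 − 2·(-1) = 3  (check: 286·(-2) + 200·3 = 28)
  q = 3: r = 2, s = 1 − 3·(-2) = 7, t = -1 − 3·3 = -10  (check: 286·7 + 200·(-10) = 2)
The row with r = 2 (the gcd) gives the Bezout coefficients s = 7, t = -10.
Result: 286 · (7) + 200 · (-10) = 2.

gcd(286, 200) = 2; s = 7, t = -10 (check: 286·7 + 200·(-10) = 2).


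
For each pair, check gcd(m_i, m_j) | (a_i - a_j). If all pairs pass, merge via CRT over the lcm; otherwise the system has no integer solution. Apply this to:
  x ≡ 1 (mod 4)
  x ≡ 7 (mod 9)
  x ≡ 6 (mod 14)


Moduli 4, 9, 14 are not pairwise coprime, so CRT works modulo lcm(m_i) when all pairwise compatibility conditions hold.
Pairwise compatibility: gcd(m_i, m_j) must divide a_i - a_j for every pair.
Merge one congruence at a time:
  Start: x ≡ 1 (mod 4).
  Combine with x ≡ 7 (mod 9): gcd(4, 9) = 1; 7 - 1 = 6, which IS divisible by 1, so compatible.
    Write x = 1 + 4·t and substitute into x ≡ 7 (mod 9): 4·t ≡ 7 − 1 = 6 (mod 9).
    The inverse of 4 mod 9 is 7 (since 4·7 = 28 = 3·9 + 1), so t ≡ 7·6 = 42 ≡ 6 (mod 9).
    Then x = 1 + 4·6 = 25, valid modulo lcm(4, 9) = 36: x ≡ 25 (mod 36).
  Combine with x ≡ 6 (mod 14): gcd(36, 14) = 2, and 6 - 25 = -19 is NOT divisible by 2.
    ⇒ system is inconsistent (no integer solution).

No solution (the system is inconsistent).


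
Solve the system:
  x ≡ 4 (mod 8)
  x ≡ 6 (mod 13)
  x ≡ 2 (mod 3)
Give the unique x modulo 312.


Moduli 8, 13, 3 are pairwise coprime; by CRT there is a unique solution modulo M = 8 · 13 · 3 = 312.
Solve pairwise, accumulating the modulus:
  Start with x ≡ 4 (mod 8).
  Combine with x ≡ 6 (mod 13): since gcd(8, 13) = 1, we get a unique residue mod 104.
    Write x = 4 + 8·t and substitute into x ≡ 6 (mod 13): 8·t ≡ 6 − 4 = 2 (mod 13).
    The inverse of 8 mod 13 is 5 (since 8·5 = 40 = 3·13 + 1), so t ≡ 5·2 = 10 ≡ 10 (mod 13).
    Then x = 4 + 8·10 = 84, valid modulo lcm(8, 13) = 104: x ≡ 84 (mod 104).
  Combine with x ≡ 2 (mod 3): since gcd(104, 3) = 1, we get a unique residue mod 312.
    Write x = 84 + 104·t and substitute into x ≡ 2 (mod 3): 104·t ≡ 2 − 84 = -82 (mod 3).
    Reduce coefficients mod 3: 2·t ≡ 2 (mod 3).
    The inverse of 2 mod 3 is 2 (since 2·2 = 4 = 1·3 + 1), so t ≡ 2·2 = 4 ≡ 1 (mod 3).
    Then x = 84 + 104·1 = 188, valid modulo lcm(104, 3) = 312: x ≡ 188 (mod 312).
Verify: 188 mod 8 = 4 ✓, 188 mod 13 = 6 ✓, 188 mod 3 = 2 ✓.

x ≡ 188 (mod 312).


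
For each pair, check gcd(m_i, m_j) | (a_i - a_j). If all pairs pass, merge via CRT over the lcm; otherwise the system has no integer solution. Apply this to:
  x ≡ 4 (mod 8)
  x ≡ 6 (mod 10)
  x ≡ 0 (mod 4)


Moduli 8, 10, 4 are not pairwise coprime, so CRT works modulo lcm(m_i) when all pairwise compatibility conditions hold.
Pairwise compatibility: gcd(m_i, m_j) must divide a_i - a_j for every pair.
Merge one congruence at a time:
  Start: x ≡ 4 (mod 8).
  Combine with x ≡ 6 (mod 10): gcd(8, 10) = 2; 6 - 4 = 2, which IS divisible by 2, so compatible.
    Write x = 4 + 8·t and substitute into x ≡ 6 (mod 10): 8·t ≡ 6 − 4 = 2 (mod 10).
    Divide the congruence (and modulus) by g = 2: 4·t ≡ 1 (mod 5).
    The inverse of 4 mod 5 is 4 (since 4·4 = 16 = 3·5 + 1), so t ≡ 4·1 = 4 ≡ 4 (mod 5).
    Then x = 4 + 8·4 = 36, valid modulo lcm(8, 10) = 40: x ≡ 36 (mod 40).
  Combine with x ≡ 0 (mod 4): gcd(40, 4) = 4; 0 - 36 = -36, which IS divisible by 4, so compatible.
    Write x = 36 + 40·t and substitute into x ≡ 0 (mod 4): 40·t ≡ 0 − 36 = -36 (mod 4).
    Divide the congruence (and modulus) by g = 4: 10·t ≡ -9 (mod 1).
    Modulo 1 every t works; take t = 0.
    Then x = 36 + 40·0 = 36, valid modulo lcm(40, 4) = 40: x ≡ 36 (mod 40).
Verify: 36 mod 8 = 4, 36 mod 10 = 6, 36 mod 4 = 0.

x ≡ 36 (mod 40).


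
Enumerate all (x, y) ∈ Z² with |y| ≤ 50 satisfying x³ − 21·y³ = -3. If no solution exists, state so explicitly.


The equation is x³ - 21y³ = -3. For fixed y, x³ = 21·y³ − 3, so a solution requires the RHS to be a perfect cube.
Strategy: iterate y from -50 to 50, compute RHS = 21·y³ − 3, and check whether it is a (positive or negative) perfect cube.
Check small values of y:
  y = 0: RHS = -3 is not a perfect cube.
  y = 1: RHS = 18 is not a perfect cube.
  y = -1: RHS = -24 is not a perfect cube.
  y = 2: RHS = 165 is not a perfect cube.
  y = -2: RHS = -171 is not a perfect cube.
  y = 3: RHS = 564 is not a perfect cube.
  y = -3: RHS = -570 is not a perfect cube.
Continuing the search up to |y| = 50 finds no solutions either.
No (x, y) in the scanned range satisfies the equation.

No integer solutions with |y| ≤ 50.


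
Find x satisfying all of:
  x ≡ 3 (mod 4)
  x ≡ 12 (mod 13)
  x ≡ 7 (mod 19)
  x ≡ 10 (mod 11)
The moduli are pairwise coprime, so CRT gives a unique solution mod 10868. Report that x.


Product of moduli M = 4 · 13 · 19 · 11 = 10868.
Merge one congruence at a time:
  Start: x ≡ 3 (mod 4).
  Combine with x ≡ 12 (mod 13); new modulus lcm = 52.
    Write x = 3 + 4·t and substitute into x ≡ 12 (mod 13): 4·t ≡ 12 − 3 = 9 (mod 13).
    The inverse of 4 mod 13 is 10 (since 4·10 = 40 = 3·13 + 1), so t ≡ 10·9 = 90 ≡ 12 (mod 13).
    Then x = 3 + 4·12 = 51, valid modulo lcm(4, 13) = 52: x ≡ 51 (mod 52).
  Combine with x ≡ 7 (mod 19); new modulus lcm = 988.
    Write x = 51 + 52·t and substitute into x ≡ 7 (mod 19): 52·t ≡ 7 − 51 = -44 (mod 19).
    Reduce coefficients mod 19: 14·t ≡ 13 (mod 19).
    The inverse of 14 mod 19 is 15 (since 14·15 = 210 = 11·19 + 1), so t ≡ 15·13 = 195 ≡ 5 (mod 19).
    Then x = 51 + 52·5 = 311, valid modulo lcm(52, 19) = 988: x ≡ 311 (mod 988).
  Combine with x ≡ 10 (mod 11); new modulus lcm = 10868.
    Write x = 311 + 988·t and substitute into x ≡ 10 (mod 11): 988·t ≡ 10 − 311 = -301 (mod 11).
    Reduce coefficients mod 11: 9·t ≡ 7 (mod 11).
    The inverse of 9 mod 11 is 5 (since 9·5 = 45 = 4·11 + 1), so t ≡ 5·7 = 35 ≡ 2 (mod 11).
    Then x = 311 + 988·2 = 2287, valid modulo lcm(988, 11) = 10868: x ≡ 2287 (mod 10868).
Verify against each original: 2287 mod 4 = 3, 2287 mod 13 = 12, 2287 mod 19 = 7, 2287 mod 11 = 10.

x ≡ 2287 (mod 10868).


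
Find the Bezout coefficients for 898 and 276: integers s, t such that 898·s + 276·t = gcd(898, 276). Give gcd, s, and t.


Euclidean algorithm on (898, 276) — divide until remainder is 0:
  898 = 3 · 276 + 70
  276 = 3 · 70 + 66
  70 = 1 · 66 + 4
  66 = 16 · 4 + 2
  4 = 2 · 2 + 0
gcd(898, 276) = 2.
Track Bezout coefficients alongside the remainders: start with r₀ = 898 = a·1 + b·0 (s = 1, t = 0) and r₁ = 276 = a·0 + b·1 (s = 0, t = 1); each new remainder r_{k+1} = r_{k-1} − q_k·r_k inherits s_{k+1} = s_{k-1} − q_k·s_k, t_{k+1} = t_{k-1} − q_k·t_k, so r_k = a·s_k + b·t_k at every step:
  q = 3: r = 70, s = 1 − 3·0 = 1, t = 0 − 3·1 = -3  (check: 898·1 + 276·(-3) = 70)
  q = 3: r = 66, s = 0 − 3·1 = -3, t = 1 − 3·(-3) = 10  (check: 898·(-3) + 276·10 = 66)
  q = 1: r = 4, s = 1 − 1·(-3) = 4, t = -3 − 1·10 = -13  (check: 898·4 + 276·(-13) = 4)
  q = 16: r = 2, s = -3 − 16·4 = -67, t = 10 − 16·(-13) = 218  (check: 898·(-67) + 276·218 = 2)
The row with r = 2 (the gcd) gives the Bezout coefficients s = -67, t = 218.
Result: 898 · (-67) + 276 · (218) = 2.

gcd(898, 276) = 2; s = -67, t = 218 (check: 898·(-67) + 276·218 = 2).


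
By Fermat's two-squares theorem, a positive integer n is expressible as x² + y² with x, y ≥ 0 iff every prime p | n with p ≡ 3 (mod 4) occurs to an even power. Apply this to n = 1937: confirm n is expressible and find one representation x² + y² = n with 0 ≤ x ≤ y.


Step 1: Factor n = 1937 = 13 · 149.
Step 2: Check the mod-4 condition on each prime factor: 13 ≡ 1 (mod 4), exponent 1; 149 ≡ 1 (mod 4), exponent 1.
All primes ≡ 3 (mod 4) appear to even exponent (or don't appear), so by the two-squares theorem n IS expressible as a sum of two squares.
Step 3: Build a representation. Here n = 13 · 149 is a product of primes ≡ 1 (mod 4). Each prime p ≡ 1 (mod 4) is itself a sum of two squares; find a² by testing p − a² for a perfect square:
  13: 13 − 1² = 12, 13 − 2² = 9 = 3² ⇒ 13 = 2² + 3².
  149: 149 − 1² = 148, 149 − 2² = 145, 149 − 3² = 140, 149 − 4² = 133, 149 − 5² = 124, 149 − 6² = 113, 149 − 7² = 100 = 10² ⇒ 149 = 7² + 10².
  Combine using the Brahmagupta–Fibonacci identity (a² + b²)(c² + d²) = (ac − bd)² + (ad + bc)² = (ac + bd)² + (ad − bc)²:
  13 · 149 = 1937: from (2² + 3²)(7² + 10²), take (2·7 − 3·10, 2·10 + 3·7) = (14 − 30, 20 + 21) = (-16, 41); dropping signs (only squares matter) gives (16, 41); check 16² + 41² = 256 + 1681 = 1937 ✓.
Step 4: Order so x ≤ y and verify: 16² + 41² = 256 + 1681 = 1937 = n. ✓

n = 1937 = 16² + 41² (one valid representation with x ≤ y).


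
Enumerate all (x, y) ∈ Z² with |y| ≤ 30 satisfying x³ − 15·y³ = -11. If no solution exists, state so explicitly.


The equation is x³ - 15y³ = -11. For fixed y, x³ = 15·y³ − 11, so a solution requires the RHS to be a perfect cube.
Strategy: iterate y from -30 to 30, compute RHS = 15·y³ − 11, and check whether it is a (positive or negative) perfect cube.
Check small values of y:
  y = 0: RHS = -11 is not a perfect cube.
  y = 1: RHS = 4 is not a perfect cube.
  y = -1: RHS = -26 is not a perfect cube.
  y = 2: RHS = 109 is not a perfect cube.
  y = -2: RHS = -131 is not a perfect cube.
  y = 3: RHS = 394 is not a perfect cube.
  y = -3: RHS = -416 is not a perfect cube.
Continuing the search up to |y| = 30 finds no solutions either.
No (x, y) in the scanned range satisfies the equation.

No integer solutions with |y| ≤ 30.


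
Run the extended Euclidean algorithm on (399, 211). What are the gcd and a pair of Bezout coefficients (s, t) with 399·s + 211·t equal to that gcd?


Euclidean algorithm on (399, 211) — divide until remainder is 0:
  399 = 1 · 211 + 188
  211 = 1 · 188 + 23
  188 = 8 · 23 + 4
  23 = 5 · 4 + 3
  4 = 1 · 3 + 1
  3 = 3 · 1 + 0
gcd(399, 211) = 1.
Track Bezout coefficients alongside the remainders: start with r₀ = 399 = a·1 + b·0 (s = 1, t = 0) and r₁ = 211 = a·0 + b·1 (s = 0, t = 1); each new remainder r_{k+1} = r_{k-1} − q_k·r_k inherits s_{k+1} = s_{k-1} − q_k·s_k, t_{k+1} = t_{k-1} − q_k·t_k, so r_k = a·s_k + b·t_k at every step:
  q = 1: r = 188, s = 1 − 1·0 = 1, t = 0 − 1·1 = -1  (check: 399·1 + 211·(-1) = 188)
  q = 1: r = 23, s = 0 − 1·1 = -1, t = 1 − 1·(-1) = 2  (check: 399·(-1) + 211·2 = 23)
  q = 8: r = 4, s = 1 − 8·(-1) = 9, t = -1 − 8·2 = -17  (check: 399·9 + 211·(-17) = 4)
  q = 5: r = 3, s = -1 − 5·9 = -46, t = 2 − 5·(-17) = 87  (check: 399·(-46) + 211·87 = 3)
  q = 1: r = 1, s = 9 − 1·(-46) = 55, t = -17 − 1·87 = -104  (check: 399·55 + 211·(-104) = 1)
The row with r = 1 (the gcd) gives the Bezout coefficients s = 55, t = -104.
Result: 399 · (55) + 211 · (-104) = 1.

gcd(399, 211) = 1; s = 55, t = -104 (check: 399·55 + 211·(-104) = 1).


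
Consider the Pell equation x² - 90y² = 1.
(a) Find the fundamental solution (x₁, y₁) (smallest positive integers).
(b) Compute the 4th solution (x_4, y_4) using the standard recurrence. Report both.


Step 1: Find the fundamental solution (x₁, y₁) of x² - 90y² = 1.
  Expand √90 as a continued fraction. a₀ = ⌊√90⌋ = 9; iterate m_{k+1} = d_k·a_k − m_k, d_{k+1} = (90 − m_{k+1}²)/d_k, a_{k+1} = ⌊(a₀ + m_{k+1})/d_{k+1}⌋ (starting m₀ = 0, d₀ = 1), with convergents p_k = a_k·p_{k-1} + p_{k-2}, q_k = a_k·q_{k-1} + q_{k-2} (p₋₁ = 1, q₋₁ = 0):
  k = 0: a₀ = 9; p₀/q₀ = 9/1; p₀² − 90·q₀² = 81 − 90 = -9.
  k = 1: m = 9, d = 9, a = ⌊(9 + 9)/9⌋ = 2; p/q = (2·9 + 1)/(2·1 + 0) = 19/2; p² − 90·q² = 361 − 360 = 1.
  The first convergent with p² − 90·q² = 1 gives the fundamental solution (x₁, y₁) = (19, 2).
Step 2: Apply the recurrence (x_{n+1}, y_{n+1}) = (x₁x_n + 90y₁y_n, x₁y_n + y₁x_n) repeatedly.
  From (x_1, y_1) = (19, 2): x_2 = 19·19 + 90·2·2 = 721; y_2 = 19·2 + 2·19 = 76.
  From (x_2, y_2) = (721, 76): x_3 = 19·721 + 90·2·76 = 27379; y_3 = 19·76 + 2·721 = 2886.
  From (x_3, y_3) = (27379, 2886): x_4 = 19·27379 + 90·2·2886 = 1039681; y_4 = 19·2886 + 2·27379 = 109592.
Step 3: Verify x_4² - 90·y_4² = 1080936581761 - 1080936581760 = 1 (should be 1). ✓

(x_1, y_1) = (19, 2); (x_4, y_4) = (1039681, 109592).


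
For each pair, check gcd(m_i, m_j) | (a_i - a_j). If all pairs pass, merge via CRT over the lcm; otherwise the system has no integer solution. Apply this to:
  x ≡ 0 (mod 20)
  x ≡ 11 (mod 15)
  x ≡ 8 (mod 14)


Moduli 20, 15, 14 are not pairwise coprime, so CRT works modulo lcm(m_i) when all pairwise compatibility conditions hold.
Pairwise compatibility: gcd(m_i, m_j) must divide a_i - a_j for every pair.
Merge one congruence at a time:
  Start: x ≡ 0 (mod 20).
  Combine with x ≡ 11 (mod 15): gcd(20, 15) = 5, and 11 - 0 = 11 is NOT divisible by 5.
    ⇒ system is inconsistent (no integer solution).

No solution (the system is inconsistent).


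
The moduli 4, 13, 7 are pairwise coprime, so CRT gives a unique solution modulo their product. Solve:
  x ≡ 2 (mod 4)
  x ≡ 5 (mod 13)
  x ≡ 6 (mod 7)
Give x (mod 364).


Moduli 4, 13, 7 are pairwise coprime; by CRT there is a unique solution modulo M = 4 · 13 · 7 = 364.
Solve pairwise, accumulating the modulus:
  Start with x ≡ 2 (mod 4).
  Combine with x ≡ 5 (mod 13): since gcd(4, 13) = 1, we get a unique residue mod 52.
    Write x = 2 + 4·t and substitute into x ≡ 5 (mod 13): 4·t ≡ 5 − 2 = 3 (mod 13).
    The inverse of 4 mod 13 is 10 (since 4·10 = 40 = 3·13 + 1), so t ≡ 10·3 = 30 ≡ 4 (mod 13).
    Then x = 2 + 4·4 = 18, valid modulo lcm(4, 13) = 52: x ≡ 18 (mod 52).
  Combine with x ≡ 6 (mod 7): since gcd(52, 7) = 1, we get a unique residue mod 364.
    Write x = 18 + 52·t and substitute into x ≡ 6 (mod 7): 52·t ≡ 6 − 18 = -12 (mod 7).
    Reduce coefficients mod 7: 3·t ≡ 2 (mod 7).
    The inverse of 3 mod 7 is 5 (since 3·5 = 15 = 2·7 + 1), so t ≡ 5·2 = 10 ≡ 3 (mod 7).
    Then x = 18 + 52·3 = 174, valid modulo lcm(52, 7) = 364: x ≡ 174 (mod 364).
Verify: 174 mod 4 = 2 ✓, 174 mod 13 = 5 ✓, 174 mod 7 = 6 ✓.

x ≡ 174 (mod 364).


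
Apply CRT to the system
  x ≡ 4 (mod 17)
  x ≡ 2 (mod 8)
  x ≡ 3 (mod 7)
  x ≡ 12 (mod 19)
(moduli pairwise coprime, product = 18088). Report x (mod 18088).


Product of moduli M = 17 · 8 · 7 · 19 = 18088.
Merge one congruence at a time:
  Start: x ≡ 4 (mod 17).
  Combine with x ≡ 2 (mod 8); new modulus lcm = 136.
    Write x = 4 + 17·t and substitute into x ≡ 2 (mod 8): 17·t ≡ 2 − 4 = -2 (mod 8).
    Reduce coefficients mod 8: 1·t ≡ 6 (mod 8).
    So t ≡ 6 (mod 8).
    Then x = 4 + 17·6 = 106, valid modulo lcm(17, 8) = 136: x ≡ 106 (mod 136).
  Combine with x ≡ 3 (mod 7); new modulus lcm = 952.
    Write x = 106 + 136·t and substitute into x ≡ 3 (mod 7): 136·t ≡ 3 − 106 = -103 (mod 7).
    Reduce coefficients mod 7: 3·t ≡ 2 (mod 7).
    The inverse of 3 mod 7 is 5 (since 3·5 = 15 = 2·7 + 1), so t ≡ 5·2 = 10 ≡ 3 (mod 7).
    Then x = 106 + 136·3 = 514, valid modulo lcm(136, 7) = 952: x ≡ 514 (mod 952).
  Combine with x ≡ 12 (mod 19); new modulus lcm = 18088.
    Write x = 514 + 952·t and substitute into x ≡ 12 (mod 19): 952·t ≡ 12 − 514 = -502 (mod 19).
    Reduce coefficients mod 19: 2·t ≡ 11 (mod 19).
    The inverse of 2 mod 19 is 10 (since 2·10 = 20 = 1·19 + 1), so t ≡ 10·11 = 110 ≡ 15 (mod 19).
    Then x = 514 + 952·15 = 14794, valid modulo lcm(952, 19) = 18088: x ≡ 14794 (mod 18088).
Verify against each original: 14794 mod 17 = 4, 14794 mod 8 = 2, 14794 mod 7 = 3, 14794 mod 19 = 12.

x ≡ 14794 (mod 18088).


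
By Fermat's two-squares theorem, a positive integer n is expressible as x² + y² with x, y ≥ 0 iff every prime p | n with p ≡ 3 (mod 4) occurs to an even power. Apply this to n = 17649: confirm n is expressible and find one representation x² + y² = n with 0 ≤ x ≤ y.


Step 1: Factor n = 17649 = 3^2 · 37 · 53.
Step 2: Check the mod-4 condition on each prime factor: 3 ≡ 3 (mod 4), exponent 2 (must be even); 37 ≡ 1 (mod 4), exponent 1; 53 ≡ 1 (mod 4), exponent 1.
All primes ≡ 3 (mod 4) appear to even exponent (or don't appear), so by the two-squares theorem n IS expressible as a sum of two squares.
Step 3: Build a representation. Group n = k² · m with k = 3 and m = 37 · 53 = 1961 (a product of primes ≡ 1 (mod 4)); a representation of m scales to one of n via (k·x)² + (k·y)² = k²(x² + y²). Each prime p ≡ 1 (mod 4) is itself a sum of two squares; find a² by testing p − a² for a perfect square:
  37: 37 − 1² = 36 = 6² ⇒ 37 = 1² + 6².
  53: 53 − 1² = 52, 53 − 2² = 49 = 7² ⇒ 53 = 2² + 7².
  Combine using the Brahmagupta–Fibonacci identity (a² + b²)(c² + d²) = (ac − bd)² + (ad + bc)² = (ac + bd)² + (ad − bc)²:
  37 · 53 = 1961: from (1² + 6²)(2² + 7²), take (1·2 − 6·7, 1·7 + 6·2) = (2 − 42, 7 + 12) = (-40, 19); dropping signs (only squares matter) gives (40, 19); check 40² + 19² = 1600 + 361 = 1961 ✓.
  Scale by k = 3: (3·40, 3·19) = (120, 57).
Step 4: Order so x ≤ y and verify: 57² + 120² = 3249 + 14400 = 17649 = n. ✓

n = 17649 = 57² + 120² (one valid representation with x ≤ y).


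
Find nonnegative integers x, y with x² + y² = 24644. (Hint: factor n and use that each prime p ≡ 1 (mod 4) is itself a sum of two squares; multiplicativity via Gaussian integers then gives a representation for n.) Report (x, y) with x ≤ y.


Step 1: Factor n = 24644 = 2^2 · 61 · 101.
Step 2: Check the mod-4 condition on each prime factor: 2 = 2 (special); 61 ≡ 1 (mod 4), exponent 1; 101 ≡ 1 (mod 4), exponent 1.
All primes ≡ 3 (mod 4) appear to even exponent (or don't appear), so by the two-squares theorem n IS expressible as a sum of two squares.
Step 3: Build a representation. Group n = k² · m with k = 2 and m = 61 · 101 = 6161 (a product of primes ≡ 1 (mod 4)); a representation of m scales to one of n via (k·x)² + (k·y)² = k²(x² + y²). Each prime p ≡ 1 (mod 4) is itself a sum of two squares; find a² by testing p − a² for a perfect square:
  61: 61 − 1² = 60, 61 − 2² = 57, 61 − 3² = 52, 61 − 4² = 45, 61 − 5² = 36 = 6² ⇒ 61 = 5² + 6².
  101: 101 − 1² = 100 = 10² ⇒ 101 = 1² + 10².
  Combine using the Brahmagupta–Fibonacci identity (a² + b²)(c² + d²) = (ac − bd)² + (ad + bc)² = (ac + bd)² + (ad − bc)²:
  61 · 101 = 6161: from (5² + 6²)(1² + 10²), take (5·1 − 6·10, 5·10 + 6·1) = (5 − 60, 50 + 6) = (-55, 56); dropping signs (only squares matter) gives (55, 56); check 55² + 56² = 3025 + 3136 = 6161 ✓.
  Scale by k = 2: (2·55, 2·56) = (110, 112).
Step 4: Order so x ≤ y and verify: 110² + 112² = 12100 + 12544 = 24644 = n. ✓

n = 24644 = 110² + 112² (one valid representation with x ≤ y).


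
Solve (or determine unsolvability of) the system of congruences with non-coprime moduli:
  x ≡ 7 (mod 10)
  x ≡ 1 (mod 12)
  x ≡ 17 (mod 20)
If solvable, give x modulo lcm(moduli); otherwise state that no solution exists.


Moduli 10, 12, 20 are not pairwise coprime, so CRT works modulo lcm(m_i) when all pairwise compatibility conditions hold.
Pairwise compatibility: gcd(m_i, m_j) must divide a_i - a_j for every pair.
Merge one congruence at a time:
  Start: x ≡ 7 (mod 10).
  Combine with x ≡ 1 (mod 12): gcd(10, 12) = 2; 1 - 7 = -6, which IS divisible by 2, so compatible.
    Write x = 7 + 10·t and substitute into x ≡ 1 (mod 12): 10·t ≡ 1 − 7 = -6 (mod 12).
    Divide the congruence (and modulus) by g = 2: 5·t ≡ -3 (mod 6).
    Reduce coefficients mod 6: 5·t ≡ 3 (mod 6).
    The inverse of 5 mod 6 is 5 (since 5·5 = 25 = 4·6 + 1), so t ≡ 5·3 = 15 ≡ 3 (mod 6).
    Then x = 7 + 10·3 = 37, valid modulo lcm(10, 12) = 60: x ≡ 37 (mod 60).
  Combine with x ≡ 17 (mod 20): gcd(60, 20) = 20; 17 - 37 = -20, which IS divisible by 20, so compatible.
    Write x = 37 + 60·t and substitute into x ≡ 17 (mod 20): 60·t ≡ 17 − 37 = -20 (mod 20).
    Divide the congruence (and modulus) by g = 20: 3·t ≡ -1 (mod 1).
    Modulo 1 every t works; take t = 0.
    Then x = 37 + 60·0 = 37, valid modulo lcm(60, 20) = 60: x ≡ 37 (mod 60).
Verify: 37 mod 10 = 7, 37 mod 12 = 1, 37 mod 20 = 17.

x ≡ 37 (mod 60).


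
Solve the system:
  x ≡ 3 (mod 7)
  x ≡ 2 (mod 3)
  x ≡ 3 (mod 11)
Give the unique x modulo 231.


Moduli 7, 3, 11 are pairwise coprime; by CRT there is a unique solution modulo M = 7 · 3 · 11 = 231.
Solve pairwise, accumulating the modulus:
  Start with x ≡ 3 (mod 7).
  Combine with x ≡ 2 (mod 3): since gcd(7, 3) = 1, we get a unique residue mod 21.
    Write x = 3 + 7·t and substitute into x ≡ 2 (mod 3): 7·t ≡ 2 − 3 = -1 (mod 3).
    Reduce coefficients mod 3: 1·t ≡ 2 (mod 3).
    So t ≡ 2 (mod 3).
    Then x = 3 + 7·2 = 17, valid modulo lcm(7, 3) = 21: x ≡ 17 (mod 21).
  Combine with x ≡ 3 (mod 11): since gcd(21, 11) = 1, we get a unique residue mod 231.
    Write x = 17 + 21·t and substitute into x ≡ 3 (mod 11): 21·t ≡ 3 − 17 = -14 (mod 11).
    Reduce coefficients mod 11: 10·t ≡ 8 (mod 11).
    The inverse of 10 mod 11 is 10 (since 10·10 = 100 = 9·11 + 1), so t ≡ 10·8 = 80 ≡ 3 (mod 11).
    Then x = 17 + 21·3 = 80, valid modulo lcm(21, 11) = 231: x ≡ 80 (mod 231).
Verify: 80 mod 7 = 3 ✓, 80 mod 3 = 2 ✓, 80 mod 11 = 3 ✓.

x ≡ 80 (mod 231).


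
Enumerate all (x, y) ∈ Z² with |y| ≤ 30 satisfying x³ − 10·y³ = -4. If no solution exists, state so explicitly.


The equation is x³ - 10y³ = -4. For fixed y, x³ = 10·y³ − 4, so a solution requires the RHS to be a perfect cube.
Strategy: iterate y from -30 to 30, compute RHS = 10·y³ − 4, and check whether it is a (positive or negative) perfect cube.
Check small values of y:
  y = 0: RHS = -4 is not a perfect cube.
  y = 1: RHS = 6 is not a perfect cube.
  y = -1: RHS = -14 is not a perfect cube.
  y = 2: RHS = 76 is not a perfect cube.
  y = -2: RHS = -84 is not a perfect cube.
  y = 3: RHS = 266 is not a perfect cube.
  y = -3: RHS = -274 is not a perfect cube.
Continuing the search up to |y| = 30 finds no solutions either.
No (x, y) in the scanned range satisfies the equation.

No integer solutions with |y| ≤ 30.


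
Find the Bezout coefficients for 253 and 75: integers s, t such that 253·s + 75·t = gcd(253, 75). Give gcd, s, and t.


Euclidean algorithm on (253, 75) — divide until remainder is 0:
  253 = 3 · 75 + 28
  75 = 2 · 28 + 19
  28 = 1 · 19 + 9
  19 = 2 · 9 + 1
  9 = 9 · 1 + 0
gcd(253, 75) = 1.
Track Bezout coefficients alongside the remainders: start with r₀ = 253 = a·1 + b·0 (s = 1, t = 0) and r₁ = 75 = a·0 + b·1 (s = 0, t = 1); each new remainder r_{k+1} = r_{k-1} − q_k·r_k inherits s_{k+1} = s_{k-1} − q_k·s_k, t_{k+1} = t_{k-1} − q_k·t_k, so r_k = a·s_k + b·t_k at every step:
  q = 3: r = 28, s = 1 − 3·0 = 1, t = 0 − 3·1 = -3  (check: 253·1 + 75·(-3) = 28)
  q = 2: r = 19, s = 0 − 2·1 = -2, t = 1 − 2·(-3) = 7  (check: 253·(-2) + 75·7 = 19)
  q = 1: r = 9, s = 1 − 1·(-2) = 3, t = -3 − 1·7 = -10  (check: 253·3 + 75·(-10) = 9)
  q = 2: r = 1, s = -2 − 2·3 = -8, t = 7 − 2·(-10) = 27  (check: 253·(-8) + 75·27 = 1)
The row with r = 1 (the gcd) gives the Bezout coefficients s = -8, t = 27.
Result: 253 · (-8) + 75 · (27) = 1.

gcd(253, 75) = 1; s = -8, t = 27 (check: 253·(-8) + 75·27 = 1).


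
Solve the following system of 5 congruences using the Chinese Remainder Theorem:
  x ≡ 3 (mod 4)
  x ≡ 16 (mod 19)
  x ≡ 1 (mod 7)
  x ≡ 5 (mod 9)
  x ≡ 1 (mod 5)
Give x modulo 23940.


Product of moduli M = 4 · 19 · 7 · 9 · 5 = 23940.
Merge one congruence at a time:
  Start: x ≡ 3 (mod 4).
  Combine with x ≡ 16 (mod 19); new modulus lcm = 76.
    Write x = 3 + 4·t and substitute into x ≡ 16 (mod 19): 4·t ≡ 16 − 3 = 13 (mod 19).
    The inverse of 4 mod 19 is 5 (since 4·5 = 20 = 1·19 + 1), so t ≡ 5·13 = 65 ≡ 8 (mod 19).
    Then x = 3 + 4·8 = 35, valid modulo lcm(4, 19) = 76: x ≡ 35 (mod 76).
  Combine with x ≡ 1 (mod 7); new modulus lcm = 532.
    Write x = 35 + 76·t and substitute into x ≡ 1 (mod 7): 76·t ≡ 1 − 35 = -34 (mod 7).
    Reduce coefficients mod 7: 6·t ≡ 1 (mod 7).
    The inverse of 6 mod 7 is 6 (since 6·6 = 36 = 5·7 + 1), so t ≡ 6·1 = 6 ≡ 6 (mod 7).
    Then x = 35 + 76·6 = 491, valid modulo lcm(76, 7) = 532: x ≡ 491 (mod 532).
  Combine with x ≡ 5 (mod 9); new modulus lcm = 4788.
    Write x = 491 + 532·t and substitute into x ≡ 5 (mod 9): 532·t ≡ 5 − 491 = -486 (mod 9).
    Reduce coefficients mod 9: 1·t ≡ 0 (mod 9).
    So t ≡ 0 (mod 9).
    Then x = 491 + 532·0 = 491, valid modulo lcm(532, 9) = 4788: x ≡ 491 (mod 4788).
  Combine with x ≡ 1 (mod 5); new modulus lcm = 23940.
    Write x = 491 + 4788·t and substitute into x ≡ 1 (mod 5): 4788·t ≡ 1 − 491 = -490 (mod 5).
    Reduce coefficients mod 5: 3·t ≡ 0 (mod 5).
    The inverse of 3 mod 5 is 2 (since 3·2 = 6 = 1·5 + 1), so t ≡ 2·0 = 0 ≡ 0 (mod 5).
    Then x = 491 + 4788·0 = 491, valid modulo lcm(4788, 5) = 23940: x ≡ 491 (mod 23940).
Verify against each original: 491 mod 4 = 3, 491 mod 19 = 16, 491 mod 7 = 1, 491 mod 9 = 5, 491 mod 5 = 1.

x ≡ 491 (mod 23940).


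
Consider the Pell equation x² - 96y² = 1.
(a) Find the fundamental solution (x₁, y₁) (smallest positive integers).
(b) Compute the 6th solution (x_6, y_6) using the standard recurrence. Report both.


Step 1: Find the fundamental solution (x₁, y₁) of x² - 96y² = 1.
  Expand √96 as a continued fraction. a₀ = ⌊√96⌋ = 9; iterate m_{k+1} = d_k·a_k − m_k, d_{k+1} = (96 − m_{k+1}²)/d_k, a_{k+1} = ⌊(a₀ + m_{k+1})/d_{k+1}⌋ (starting m₀ = 0, d₀ = 1), with convergents p_k = a_k·p_{k-1} + p_{k-2}, q_k = a_k·q_{k-1} + q_{k-2} (p₋₁ = 1, q₋₁ = 0):
  k = 0: a₀ = 9; p₀/q₀ = 9/1; p₀² − 96·q₀² = 81 − 96 = -15.
  k = 1: m = 9, d = 15, a = ⌊(9 + 9)/15⌋ = 1; p/q = (1·9 + 1)/(1·1 + 0) = 10/1; p² − 96·q² = 100 − 96 = 4.
  k = 2: m = 6, d = 4, a = ⌊(9 + 6)/4⌋ = 3; p/q = (3·10 + 9)/(3·1 + 1) = 39/4; p² − 96·q² = 1521 − 1536 = -15.
  k = 3: m = 6, d = 15, a = ⌊(9 + 6)/15⌋ = 1; p/q = (1·39 + 10)/(1·4 + 1) = 49/5; p² − 96·q² = 2401 − 2400 = 1.
  The first convergent with p² − 96·q² = 1 gives the fundamental solution (x₁, y₁) = (49, 5).
Step 2: Apply the recurrence (x_{n+1}, y_{n+1}) = (x₁x_n + 96y₁y_n, x₁y_n + y₁x_n) repeatedly.
  From (x_1, y_1) = (49, 5): x_2 = 49·49 + 96·5·5 = 4801; y_2 = 49·5 + 5·49 = 490.
  From (x_2, y_2) = (4801, 490): x_3 = 49·4801 + 96·5·490 = 470449; y_3 = 49·490 + 5·4801 = 48015.
  From (x_3, y_3) = (470449, 48015): x_4 = 49·470449 + 96·5·48015 = 46099201; y_4 = 49·48015 + 5·470449 = 4704980.
  From (x_4, y_4) = (46099201, 4704980): x_5 = 49·46099201 + 96·5·4704980 = 4517251249; y_5 = 49·4704980 + 5·46099201 = 461040025.
  From (x_5, y_5) = (4517251249, 461040025): x_6 = 49·4517251249 + 96·5·461040025 = 442644523201; y_6 = 49·461040025 + 5·4517251249 = 45177217470.
Step 3: Verify x_6² - 96·y_6² = 195934173919840627286401 - 195934173919840627286400 = 1 (should be 1). ✓

(x_1, y_1) = (49, 5); (x_6, y_6) = (442644523201, 45177217470).


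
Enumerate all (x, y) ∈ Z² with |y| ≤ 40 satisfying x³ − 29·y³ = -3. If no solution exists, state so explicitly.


The equation is x³ - 29y³ = -3. For fixed y, x³ = 29·y³ − 3, so a solution requires the RHS to be a perfect cube.
Strategy: iterate y from -40 to 40, compute RHS = 29·y³ − 3, and check whether it is a (positive or negative) perfect cube.
Check small values of y:
  y = 0: RHS = -3 is not a perfect cube.
  y = 1: RHS = 26 is not a perfect cube.
  y = -1: RHS = -32 is not a perfect cube.
  y = 2: RHS = 229 is not a perfect cube.
  y = -2: RHS = -235 is not a perfect cube.
  y = 3: RHS = 780 is not a perfect cube.
  y = -3: RHS = -786 is not a perfect cube.
Continuing the search up to |y| = 40 finds no solutions either.
No (x, y) in the scanned range satisfies the equation.

No integer solutions with |y| ≤ 40.


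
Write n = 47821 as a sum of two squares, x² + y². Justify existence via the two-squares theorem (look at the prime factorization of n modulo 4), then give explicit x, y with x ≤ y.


Step 1: Factor n = 47821 = 17 · 29 · 97.
Step 2: Check the mod-4 condition on each prime factor: 17 ≡ 1 (mod 4), exponent 1; 29 ≡ 1 (mod 4), exponent 1; 97 ≡ 1 (mod 4), exponent 1.
All primes ≡ 3 (mod 4) appear to even exponent (or don't appear), so by the two-squares theorem n IS expressible as a sum of two squares.
Step 3: Build a representation. Here n = 17 · 29 · 97 is a product of primes ≡ 1 (mod 4). Each prime p ≡ 1 (mod 4) is itself a sum of two squares; find a² by testing p − a² for a perfect square:
  17: 17 − 1² = 16 = 4² ⇒ 17 = 1² + 4².
  29: 29 − 1² = 28, 29 − 2² = 25 = 5² ⇒ 29 = 2² + 5².
  97: 97 − 1² = 96, 97 − 2² = 93, 97 − 3² = 88, 97 − 4² = 81 = 9² ⇒ 97 = 4² + 9².
  Combine using the Brahmagupta–Fibonacci identity (a² + b²)(c² + d²) = (ac − bd)² + (ad + bc)² = (ac + bd)² + (ad − bc)²:
  17 · 29 = 493: from (1² + 4²)(2² + 5²), take (1·2 − 4·5, 1·5 + 4·2) = (2 − 20, 5 + 8) = (-18, 13); dropping signs (only squares matter) gives (18, 13); check 18² + 13² = 324 + 169 = 493 ✓.
  493 · 97 = 47821: from (18² + 13²)(4² + 9²), take (18·4 − 13·9, 18·9 + 13·4) = (72 − 117, 162 + 52) = (-45, 214); dropping signs (only squares matter) gives (45, 214); check 45² + 214² = 2025 + 45796 = 47821 ✓.
Step 4: Order so x ≤ y and verify: 45² + 214² = 2025 + 45796 = 47821 = n. ✓

n = 47821 = 45² + 214² (one valid representation with x ≤ y).


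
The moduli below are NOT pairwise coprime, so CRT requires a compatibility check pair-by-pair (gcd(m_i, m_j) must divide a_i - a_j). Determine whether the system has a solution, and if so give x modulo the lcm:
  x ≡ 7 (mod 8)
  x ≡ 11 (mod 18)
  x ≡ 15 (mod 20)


Moduli 8, 18, 20 are not pairwise coprime, so CRT works modulo lcm(m_i) when all pairwise compatibility conditions hold.
Pairwise compatibility: gcd(m_i, m_j) must divide a_i - a_j for every pair.
Merge one congruence at a time:
  Start: x ≡ 7 (mod 8).
  Combine with x ≡ 11 (mod 18): gcd(8, 18) = 2; 11 - 7 = 4, which IS divisible by 2, so compatible.
    Write x = 7 + 8·t and substitute into x ≡ 11 (mod 18): 8·t ≡ 11 − 7 = 4 (mod 18).
    Divide the congruence (and modulus) by g = 2: 4·t ≡ 2 (mod 9).
    The inverse of 4 mod 9 is 7 (since 4·7 = 28 = 3·9 + 1), so t ≡ 7·2 = 14 ≡ 5 (mod 9).
    Then x = 7 + 8·5 = 47, valid modulo lcm(8, 18) = 72: x ≡ 47 (mod 72).
  Combine with x ≡ 15 (mod 20): gcd(72, 20) = 4; 15 - 47 = -32, which IS divisible by 4, so compatible.
    Write x = 47 + 72·t and substitute into x ≡ 15 (mod 20): 72·t ≡ 15 − 47 = -32 (mod 20).
    Divide the congruence (and modulus) by g = 4: 18·t ≡ -8 (mod 5).
    Reduce coefficients mod 5: 3·t ≡ 2 (mod 5).
    The inverse of 3 mod 5 is 2 (since 3·2 = 6 = 1·5 + 1), so t ≡ 2·2 = 4 ≡ 4 (mod 5).
    Then x = 47 + 72·4 = 335, valid modulo lcm(72, 20) = 360: x ≡ 335 (mod 360).
Verify: 335 mod 8 = 7, 335 mod 18 = 11, 335 mod 20 = 15.

x ≡ 335 (mod 360).


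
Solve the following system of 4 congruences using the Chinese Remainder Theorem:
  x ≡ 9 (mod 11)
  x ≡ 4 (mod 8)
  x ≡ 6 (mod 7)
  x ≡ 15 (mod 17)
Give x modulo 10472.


Product of moduli M = 11 · 8 · 7 · 17 = 10472.
Merge one congruence at a time:
  Start: x ≡ 9 (mod 11).
  Combine with x ≡ 4 (mod 8); new modulus lcm = 88.
    Write x = 9 + 11·t and substitute into x ≡ 4 (mod 8): 11·t ≡ 4 − 9 = -5 (mod 8).
    Reduce coefficients mod 8: 3·t ≡ 3 (mod 8).
    The inverse of 3 mod 8 is 3 (since 3·3 = 9 = 1·8 + 1), so t ≡ 3·3 = 9 ≡ 1 (mod 8).
    Then x = 9 + 11·1 = 20, valid modulo lcm(11, 8) = 88: x ≡ 20 (mod 88).
  Combine with x ≡ 6 (mod 7); new modulus lcm = 616.
    Write x = 20 + 88·t and substitute into x ≡ 6 (mod 7): 88·t ≡ 6 − 20 = -14 (mod 7).
    Reduce coefficients mod 7: 4·t ≡ 0 (mod 7).
    The inverse of 4 mod 7 is 2 (since 4·2 = 8 = 1·7 + 1), so t ≡ 2·0 = 0 ≡ 0 (mod 7).
    Then x = 20 + 88·0 = 20, valid modulo lcm(88, 7) = 616: x ≡ 20 (mod 616).
  Combine with x ≡ 15 (mod 17); new modulus lcm = 10472.
    Write x = 20 + 616·t and substitute into x ≡ 15 (mod 17): 616·t ≡ 15 − 20 = -5 (mod 17).
    Reduce coefficients mod 17: 4·t ≡ 12 (mod 17).
    The inverse of 4 mod 17 is 13 (since 4·13 = 52 = 3·17 + 1), so t ≡ 13·12 = 156 ≡ 3 (mod 17).
    Then x = 20 + 616·3 = 1868, valid modulo lcm(616, 17) = 10472: x ≡ 1868 (mod 10472).
Verify against each original: 1868 mod 11 = 9, 1868 mod 8 = 4, 1868 mod 7 = 6, 1868 mod 17 = 15.

x ≡ 1868 (mod 10472).


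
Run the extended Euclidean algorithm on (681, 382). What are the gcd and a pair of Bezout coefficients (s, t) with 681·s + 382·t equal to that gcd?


Euclidean algorithm on (681, 382) — divide until remainder is 0:
  681 = 1 · 382 + 299
  382 = 1 · 299 + 83
  299 = 3 · 83 + 50
  83 = 1 · 50 + 33
  50 = 1 · 33 + 17
  33 = 1 · 17 + 16
  17 = 1 · 16 + 1
  16 = 16 · 1 + 0
gcd(681, 382) = 1.
Track Bezout coefficients alongside the remainders: start with r₀ = 681 = a·1 + b·0 (s = 1, t = 0) and r₁ = 382 = a·0 + b·1 (s = 0, t = 1); each new remainder r_{k+1} = r_{k-1} − q_k·r_k inherits s_{k+1} = s_{k-1} − q_k·s_k, t_{k+1} = t_{k-1} − q_k·t_k, so r_k = a·s_k + b·t_k at every step:
  q = 1: r = 299, s = 1 − 1·0 = 1, t = 0 − 1·1 = -1  (check: 681·1 + 382·(-1) = 299)
  q = 1: r = 83, s = 0 − 1·1 = -1, t = 1 − 1·(-1) = 2  (check: 681·(-1) + 382·2 = 83)
  q = 3: r = 50, s = 1 − 3·(-1) = 4, t = -1 − 3·2 = -7  (check: 681·4 + 382·(-7) = 50)
  q = 1: r = 33, s = -1 − 1·4 = -5, t = 2 − 1·(-7) = 9  (check: 681·(-5) + 382·9 = 33)
  q = 1: r = 17, s = 4 − 1·(-5) = 9, t = -7 − 1·9 = -16  (check: 681·9 + 382·(-16) = 17)
  q = 1: r = 16, s = -5 − 1·9 = -14, t = 9 − 1·(-16) = 25  (check: 681·(-14) + 382·25 = 16)
  q = 1: r = 1, s = 9 − 1·(-14) = 23, t = -16 − 1·25 = -41  (check: 681·23 + 382·(-41) = 1)
The row with r = 1 (the gcd) gives the Bezout coefficients s = 23, t = -41.
Result: 681 · (23) + 382 · (-41) = 1.

gcd(681, 382) = 1; s = 23, t = -41 (check: 681·23 + 382·(-41) = 1).
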